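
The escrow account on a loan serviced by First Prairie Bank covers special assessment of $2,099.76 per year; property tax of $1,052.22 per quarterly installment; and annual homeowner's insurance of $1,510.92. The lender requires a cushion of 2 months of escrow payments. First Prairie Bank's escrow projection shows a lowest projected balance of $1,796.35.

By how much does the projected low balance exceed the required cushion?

$493.09

Special assessment = $2,099.76 per year
Property tax = $1,052.22 × 4 = $4,208.88 per year
Homeowner's insurance = $1,510.92 per year
Annual escrow total = $2,099.76 + $4,208.88 + $1,510.92 = $7,819.56
Monthly = $7,819.56 ÷ 12 = $651.63
Required reserve = 2 × $651.63 = $1,303.26
Surplus = $1,796.35 − $1,303.26 = $493.09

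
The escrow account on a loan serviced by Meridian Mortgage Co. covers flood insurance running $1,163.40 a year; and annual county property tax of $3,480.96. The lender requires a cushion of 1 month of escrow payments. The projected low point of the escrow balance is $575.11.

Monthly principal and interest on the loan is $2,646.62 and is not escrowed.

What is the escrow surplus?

$188.08

Flood insurance — $1,163.40 annually
County property tax — $3,480.96 annually
Combined annual = $1,163.40 + $3,480.96 = $4,644.36
Monthly = $4,644.36 ÷ 12 = $387.03
Required reserve = 1 × $387.03 = $387.03
Surplus = $575.11 − $387.03 = $188.08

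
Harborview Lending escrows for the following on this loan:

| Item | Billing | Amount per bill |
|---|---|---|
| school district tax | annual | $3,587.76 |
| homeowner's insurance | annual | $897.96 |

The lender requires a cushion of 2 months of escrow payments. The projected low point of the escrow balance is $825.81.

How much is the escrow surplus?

$78.19

School district tax = $3,587.76
Homeowner's insurance = $897.96
Total per year = $3,587.76 + $897.96 = $4,485.72
Monthly escrow = $4,485.72 / 12 = $373.81
Required cushion = 2 × $373.81 = $747.62
Surplus = $825.81 − $747.62 = $78.19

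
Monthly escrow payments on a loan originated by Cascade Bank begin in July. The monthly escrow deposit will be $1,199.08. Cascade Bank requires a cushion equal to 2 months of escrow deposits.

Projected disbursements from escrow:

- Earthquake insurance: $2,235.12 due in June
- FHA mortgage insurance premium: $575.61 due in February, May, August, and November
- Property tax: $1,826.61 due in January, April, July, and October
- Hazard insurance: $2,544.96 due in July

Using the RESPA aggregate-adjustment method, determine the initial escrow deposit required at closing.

$5,570.65

Cushion = 2 × $1,199.08 = $2,398.16
Trial balance (start $0, +$1,199.08 each month, − disbursements):
  Jul: +$1,199.08 − $4,371.57 → -$3,172.49
  Aug: +$1,199.08 − $575.61 → -$2,549.02
  Sep: +$1,199.08 → -$1,349.94
  Oct: +$1,199.08 − $1,826.61 → -$1,977.47
  Nov: +$1,199.08 − $575.61 → -$1,354.00
  Dec: +$1,199.08 → -$154.92
  Jan: +$1,199.08 − $1,826.61 → -$782.45
  Feb: +$1,199.08 − $575.61 → -$158.98
  Mar: +$1,199.08 → $1,040.10
  Apr: +$1,199.08 − $1,826.61 → $412.57
  May: +$1,199.08 − $575.61 → $1,036.04
  Jun: +$1,199.08 − $2,235.12 → $0.00
Lowest trial balance = -$3,172.49 (Jul)
Initial deposit = cushion − low point = $2,398.16 − (-$3,172.49) = $5,570.65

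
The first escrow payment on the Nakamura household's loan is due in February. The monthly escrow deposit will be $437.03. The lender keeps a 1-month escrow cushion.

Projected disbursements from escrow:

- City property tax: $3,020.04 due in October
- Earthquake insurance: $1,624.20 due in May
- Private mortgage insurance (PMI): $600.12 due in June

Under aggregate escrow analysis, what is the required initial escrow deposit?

Cushion = 1 × $437.03 = $437.03
Trial balance (start $0, +$437.03 each month, − disbursements):
  Feb: +$437.03 → $437.03
  Mar: +$437.03 → $874.06
  Apr: +$437.03 → $1,311.09
  May: +$437.03 − $1,624.20 → $123.92
  Jun: +$437.03 − $600.12 → -$39.17
  Jul: +$437.03 → $397.86
  Aug: +$437.03 → $834.89
  Sep: +$437.03 → $1,271.92
  Oct: +$437.03 − $3,020.04 → -$1,311.09
  Nov: +$437.03 → -$874.06
  Dec: +$437.03 → -$437.03
  Jan: +$437.03 → $0.00
Lowest trial balance = -$1,311.09 (Oct)
Initial deposit = cushion − low point = $437.03 − (-$1,311.09) = $1,748.12

$1,748.12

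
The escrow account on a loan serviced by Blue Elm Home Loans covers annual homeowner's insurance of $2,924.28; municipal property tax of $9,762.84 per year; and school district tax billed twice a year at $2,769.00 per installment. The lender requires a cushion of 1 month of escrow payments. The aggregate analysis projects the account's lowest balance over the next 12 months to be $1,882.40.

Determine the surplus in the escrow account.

Homeowner's insurance: $2,924.28 annually
Municipal property tax: $9,762.84 annually
School district tax: $2,769.00 × 2 = $5,538.00 annually
Total per year = $2,924.28 + $9,762.84 + $5,538.00 = $18,225.12
Per month = $18,225.12 / 12 = $1,518.76
Cushion = 1 × $1,518.76 = $1,518.76
Excess over cushion: $1,882.40 − $1,518.76 = $363.64

$363.64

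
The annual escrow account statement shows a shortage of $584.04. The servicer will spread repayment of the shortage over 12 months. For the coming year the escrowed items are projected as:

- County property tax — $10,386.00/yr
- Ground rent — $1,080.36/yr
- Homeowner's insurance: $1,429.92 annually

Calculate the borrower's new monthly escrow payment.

$1,123.36

County property tax = $10,386.00
Ground rent = $1,080.36
Homeowner's insurance = $1,429.92
Annual escrow total = $10,386.00 + $1,080.36 + $1,429.92 = $12,896.28
Base monthly escrow = $12,896.28 / 12 = $1,074.69
Monthly shortage recovery: $584.04 / 12 = $48.67
New monthly escrow = $1,074.69 + $48.67 = $1,123.36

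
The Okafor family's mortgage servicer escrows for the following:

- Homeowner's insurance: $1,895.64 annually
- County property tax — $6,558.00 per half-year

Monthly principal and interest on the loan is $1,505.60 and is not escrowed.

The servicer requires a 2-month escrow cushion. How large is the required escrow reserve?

$2,501.94

Homeowner's insurance: $1,895.64
County property tax: $6,558.00 × 2 = $13,116.00
Combined annual = $15,011.64
Per month = $15,011.64 ÷ 12 = $1,250.97
Required cushion = 2 × $1,250.97 = $2,501.94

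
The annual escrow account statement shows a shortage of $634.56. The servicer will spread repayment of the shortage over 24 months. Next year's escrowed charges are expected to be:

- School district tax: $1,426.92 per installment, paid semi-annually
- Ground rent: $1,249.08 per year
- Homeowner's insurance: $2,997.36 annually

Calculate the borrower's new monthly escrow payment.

$618.13

School district tax — $1,426.92 × 2 = $2,853.84 per year
Ground rent — $1,249.08 per year
Homeowner's insurance — $2,997.36 per year
Combined annual = $2,853.84 + $1,249.08 + $2,997.36 = $7,100.28
Per month = $7,100.28 / 12 = $591.69
Shortage per month = $634.56 / 24 = $26.44
Adjusted monthly = $591.69 + $26.44 = $618.13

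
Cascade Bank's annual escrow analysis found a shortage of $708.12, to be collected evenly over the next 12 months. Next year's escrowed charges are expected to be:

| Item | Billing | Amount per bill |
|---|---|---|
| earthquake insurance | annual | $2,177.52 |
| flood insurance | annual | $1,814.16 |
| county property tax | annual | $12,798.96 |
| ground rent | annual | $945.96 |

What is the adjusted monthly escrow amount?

$1,537.06

Earthquake insurance: $2,177.52
Flood insurance: $1,814.16
County property tax: $12,798.96
Ground rent: $945.96
Annual escrow total = $17,736.60
Monthly escrow = $17,736.60 ÷ 12 = $1,478.05
Monthly shortage recovery: $708.12 / 12 = $59.01
New monthly escrow = $1,478.05 + $59.01 = $1,537.06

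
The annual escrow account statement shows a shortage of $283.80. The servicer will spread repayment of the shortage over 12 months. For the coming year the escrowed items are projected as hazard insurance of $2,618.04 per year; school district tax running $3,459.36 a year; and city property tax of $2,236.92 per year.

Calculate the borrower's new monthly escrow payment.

$716.51

Hazard insurance — $2,618.04
School district tax — $3,459.36
City property tax — $2,236.92
Yearly total = $8,314.32
Base monthly escrow = $8,314.32 / 12 = $692.86
Monthly shortage recovery: $283.80 ÷ 12 = $23.65
Adjusted monthly = $692.86 + $23.65 = $716.51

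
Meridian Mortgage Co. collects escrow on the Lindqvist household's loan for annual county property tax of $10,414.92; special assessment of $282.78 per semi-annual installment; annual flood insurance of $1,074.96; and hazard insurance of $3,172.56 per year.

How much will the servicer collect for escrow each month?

$1,269.00

County property tax — $10,414.92 annually
Special assessment — $282.78 × 2 = $565.56 annually
Flood insurance — $1,074.96 annually
Hazard insurance — $3,172.56 annually
Combined annual = $10,414.92 + $565.56 + $1,074.96 + $3,172.56 = $15,228.00
Monthly escrow = $15,228.00 / 12 = $1,269.00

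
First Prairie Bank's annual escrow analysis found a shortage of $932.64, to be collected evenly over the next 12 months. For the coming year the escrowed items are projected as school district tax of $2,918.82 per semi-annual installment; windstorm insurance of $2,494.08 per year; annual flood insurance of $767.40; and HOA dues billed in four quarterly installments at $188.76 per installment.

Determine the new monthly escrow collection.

School district tax = $2,918.82 × 2 = $5,837.64 annually
Windstorm insurance = $2,494.08 annually
Flood insurance = $767.40 annually
HOA dues = $188.76 × 4 = $755.04 annually
Total per year = $9,854.16
Per month = $9,854.16 / 12 = $821.18
Shortage spread = $932.64 ÷ 12 = $77.72/mo
Adjusted monthly = $821.18 + $77.72 = $898.90

$898.90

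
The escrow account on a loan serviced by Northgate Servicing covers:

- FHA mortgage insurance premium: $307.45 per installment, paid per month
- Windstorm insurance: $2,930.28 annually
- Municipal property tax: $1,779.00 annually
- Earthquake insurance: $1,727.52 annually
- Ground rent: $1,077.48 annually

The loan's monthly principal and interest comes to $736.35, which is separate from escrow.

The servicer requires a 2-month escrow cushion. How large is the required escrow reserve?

FHA mortgage insurance premium = $307.45 × 12 = $3,689.40 per year
Windstorm insurance = $2,930.28 per year
Municipal property tax = $1,779.00 per year
Earthquake insurance = $1,727.52 per year
Ground rent = $1,077.48 per year
Total per year = $3,689.40 + $2,930.28 + $1,779.00 + $1,727.52 + $1,077.48 = $11,203.68
Per month = $11,203.68 ÷ 12 = $933.64
Reserve = 2 × $933.64 = $1,867.28

$1,867.28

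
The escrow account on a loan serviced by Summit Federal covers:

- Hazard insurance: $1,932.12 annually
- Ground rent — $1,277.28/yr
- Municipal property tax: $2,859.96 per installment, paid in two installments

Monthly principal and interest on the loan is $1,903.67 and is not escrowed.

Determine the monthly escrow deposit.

Hazard insurance = $1,932.12
Ground rent = $1,277.28
Municipal property tax = $2,859.96 × 2 = $5,719.92
Total per year = $8,929.32
Per month = $8,929.32 / 12 = $744.11

$744.11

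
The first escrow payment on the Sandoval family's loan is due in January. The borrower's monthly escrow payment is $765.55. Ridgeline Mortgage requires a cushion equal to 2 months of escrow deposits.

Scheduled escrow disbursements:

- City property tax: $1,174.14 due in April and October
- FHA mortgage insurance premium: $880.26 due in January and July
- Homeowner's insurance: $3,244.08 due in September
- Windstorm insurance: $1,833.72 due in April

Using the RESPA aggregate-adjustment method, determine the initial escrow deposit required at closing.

$3,062.20

Cushion = 2 × $765.55 = $1,531.10
Trial balance (start $0, +$765.55 each month, − disbursements):
  Jan: +$765.55 − $880.26 → -$114.71
  Feb: +$765.55 → $650.84
  Mar: +$765.55 → $1,416.39
  Apr: +$765.55 − $3,007.86 → -$825.92
  May: +$765.55 → -$60.37
  Jun: +$765.55 → $705.18
  Jul: +$765.55 − $880.26 → $590.47
  Aug: +$765.55 → $1,356.02
  Sep: +$765.55 − $3,244.08 → -$1,122.51
  Oct: +$765.55 − $1,174.14 → -$1,531.10
  Nov: +$765.55 → -$765.55
  Dec: +$765.55 → $0.00
Lowest trial balance = -$1,531.10 (Oct)
Initial deposit = cushion − low point = $1,531.10 − (-$1,531.10) = $3,062.20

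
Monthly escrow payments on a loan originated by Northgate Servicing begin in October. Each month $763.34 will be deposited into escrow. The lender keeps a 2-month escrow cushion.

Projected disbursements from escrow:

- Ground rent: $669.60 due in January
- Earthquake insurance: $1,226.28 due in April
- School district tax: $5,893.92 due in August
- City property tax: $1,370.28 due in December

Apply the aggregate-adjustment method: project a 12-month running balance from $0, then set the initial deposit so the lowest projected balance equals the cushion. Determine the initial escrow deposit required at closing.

$2,290.02

Cushion = 2 × $763.34 = $1,526.68
Trial balance (start $0, +$763.34 each month, − disbursements):
  Oct: +$763.34 → $763.34
  Nov: +$763.34 → $1,526.68
  Dec: +$763.34 − $1,370.28 → $919.74
  Jan: +$763.34 − $669.60 → $1,013.48
  Feb: +$763.34 → $1,776.82
  Mar: +$763.34 → $2,540.16
  Apr: +$763.34 − $1,226.28 → $2,077.22
  May: +$763.34 → $2,840.56
  Jun: +$763.34 → $3,603.90
  Jul: +$763.34 → $4,367.24
  Aug: +$763.34 − $5,893.92 → -$763.34
  Sep: +$763.34 → $0.00
Lowest trial balance = -$763.34 (Aug)
Initial deposit = cushion − low point = $1,526.68 − (-$763.34) = $2,290.02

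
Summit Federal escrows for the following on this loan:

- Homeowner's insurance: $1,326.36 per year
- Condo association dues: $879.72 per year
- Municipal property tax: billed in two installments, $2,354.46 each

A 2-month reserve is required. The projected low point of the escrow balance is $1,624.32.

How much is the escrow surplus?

$471.82

Homeowner's insurance = $1,326.36 per year
Condo association dues = $879.72 per year
Municipal property tax = $2,354.46 × 2 = $4,708.92 per year
Total annual escrow = $1,326.36 + $879.72 + $4,708.92 = $6,915.00
Per month = $6,915.00 ÷ 12 = $576.25
Required reserve = 2 × $576.25 = $1,152.50
Excess over cushion: $1,624.32 − $1,152.50 = $471.82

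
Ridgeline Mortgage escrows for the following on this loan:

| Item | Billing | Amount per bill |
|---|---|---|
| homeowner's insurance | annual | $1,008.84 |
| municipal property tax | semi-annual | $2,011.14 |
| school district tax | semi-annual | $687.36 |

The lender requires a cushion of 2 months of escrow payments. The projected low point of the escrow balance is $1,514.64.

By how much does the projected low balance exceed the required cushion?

Homeowner's insurance — $1,008.84
Municipal property tax — $2,011.14 × 2 = $4,022.28
School district tax — $687.36 × 2 = $1,374.72
Total annual escrow = $6,405.84
Monthly escrow = $6,405.84 ÷ 12 = $533.82
Cushion = 2 × $533.82 = $1,067.64
Surplus = $1,514.64 − $1,067.64 = $447.00

$447.00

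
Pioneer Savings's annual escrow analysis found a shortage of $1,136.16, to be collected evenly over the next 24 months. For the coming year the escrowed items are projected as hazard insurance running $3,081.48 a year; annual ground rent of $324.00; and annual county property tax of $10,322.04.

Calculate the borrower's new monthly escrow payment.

$1,191.30

Hazard insurance: $3,081.48 per year
Ground rent: $324.00 per year
County property tax: $10,322.04 per year
Combined annual = $3,081.48 + $324.00 + $10,322.04 = $13,727.52
Monthly escrow = $13,727.52 / 12 = $1,143.96
Shortage per month = $1,136.16 / 24 = $47.34
New monthly escrow = $1,143.96 + $47.34 = $1,191.30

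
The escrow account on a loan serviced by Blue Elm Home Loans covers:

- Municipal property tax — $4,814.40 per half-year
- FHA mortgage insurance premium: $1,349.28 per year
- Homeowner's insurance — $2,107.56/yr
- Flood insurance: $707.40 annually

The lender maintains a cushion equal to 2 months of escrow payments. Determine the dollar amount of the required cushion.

$2,298.84

Municipal property tax: $4,814.40 × 2 = $9,628.80/yr
FHA mortgage insurance premium: $1,349.28/yr
Homeowner's insurance: $2,107.56/yr
Flood insurance: $707.40/yr
Yearly total = $9,628.80 + $1,349.28 + $2,107.56 + $707.40 = $13,793.04
Monthly = $13,793.04 ÷ 12 = $1,149.42
Cushion = 2 × $1,149.42 = $2,298.84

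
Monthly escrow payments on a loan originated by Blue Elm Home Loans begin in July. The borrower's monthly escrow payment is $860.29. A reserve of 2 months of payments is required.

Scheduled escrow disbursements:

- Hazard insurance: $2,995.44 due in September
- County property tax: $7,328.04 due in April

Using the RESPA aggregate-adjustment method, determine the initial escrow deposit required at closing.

$3,441.16

Cushion = 2 × $860.29 = $1,720.58
Trial balance (start $0, +$860.29 each month, − disbursements):
  Jul: +$860.29 → $860.29
  Aug: +$860.29 → $1,720.58
  Sep: +$860.29 − $2,995.44 → -$414.57
  Oct: +$860.29 → $445.72
  Nov: +$860.29 → $1,306.01
  Dec: +$860.29 → $2,166.30
  Jan: +$860.29 → $3,026.59
  Feb: +$860.29 → $3,886.88
  Mar: +$860.29 → $4,747.17
  Apr: +$860.29 − $7,328.04 → -$1,720.58
  May: +$860.29 → -$860.29
  Jun: +$860.29 → $0.00
Lowest trial balance = -$1,720.58 (Apr)
Initial deposit = cushion − low point = $1,720.58 − (-$1,720.58) = $3,441.16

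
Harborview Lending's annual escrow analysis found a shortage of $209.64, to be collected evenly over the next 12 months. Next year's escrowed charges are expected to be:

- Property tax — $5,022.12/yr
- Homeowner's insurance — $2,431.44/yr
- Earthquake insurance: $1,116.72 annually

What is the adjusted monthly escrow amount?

Property tax = $5,022.12 annually
Homeowner's insurance = $2,431.44 annually
Earthquake insurance = $1,116.72 annually
Total annual escrow = $8,570.28
Monthly = $8,570.28 / 12 = $714.19
Shortage per month = $209.64 / 12 = $17.47
New monthly escrow = $714.19 + $17.47 = $731.66

$731.66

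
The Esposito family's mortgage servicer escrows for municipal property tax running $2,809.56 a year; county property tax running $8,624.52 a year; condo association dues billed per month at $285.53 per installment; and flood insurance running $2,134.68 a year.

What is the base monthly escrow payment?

$1,416.26

Municipal property tax: $2,809.56 annually
County property tax: $8,624.52 annually
Condo association dues: $285.53 × 12 = $3,426.36 annually
Flood insurance: $2,134.68 annually
Combined annual = $2,809.56 + $8,624.52 + $3,426.36 + $2,134.68 = $16,995.12
Per month = $16,995.12 ÷ 12 = $1,416.26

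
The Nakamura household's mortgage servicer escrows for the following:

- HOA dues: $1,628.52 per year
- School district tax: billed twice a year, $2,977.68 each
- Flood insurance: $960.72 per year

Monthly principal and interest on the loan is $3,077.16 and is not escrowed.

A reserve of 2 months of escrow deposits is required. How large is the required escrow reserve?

HOA dues — $1,628.52
School district tax — $2,977.68 × 2 = $5,955.36
Flood insurance — $960.72
Total per year = $8,544.60
Per month = $8,544.60 ÷ 12 = $712.05
Reserve = 2 × $712.05 = $1,424.10

$1,424.10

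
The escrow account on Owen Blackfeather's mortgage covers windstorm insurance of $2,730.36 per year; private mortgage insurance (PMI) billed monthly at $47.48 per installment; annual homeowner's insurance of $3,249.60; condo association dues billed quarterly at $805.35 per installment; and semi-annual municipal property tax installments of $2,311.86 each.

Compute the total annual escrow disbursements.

Windstorm insurance — $2,730.36/yr
Private mortgage insurance (PMI) — $47.48 × 12 = $569.76/yr
Homeowner's insurance — $3,249.60/yr
Condo association dues — $805.35 × 4 = $3,221.40/yr
Municipal property tax — $2,311.86 × 2 = $4,623.72/yr
Yearly total = $2,730.36 + $569.76 + $3,249.60 + $3,221.40 + $4,623.72 = $14,394.84

$14,394.84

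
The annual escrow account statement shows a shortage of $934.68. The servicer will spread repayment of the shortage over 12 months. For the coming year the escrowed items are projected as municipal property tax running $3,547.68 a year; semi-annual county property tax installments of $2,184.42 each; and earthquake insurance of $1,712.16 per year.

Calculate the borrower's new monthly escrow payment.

$880.28

Municipal property tax = $3,547.68
County property tax = $2,184.42 × 2 = $4,368.84
Earthquake insurance = $1,712.16
Total annual escrow = $3,547.68 + $4,368.84 + $1,712.16 = $9,628.68
Monthly = $9,628.68 ÷ 12 = $802.39
Shortage per month = $934.68 / 12 = $77.89
New monthly escrow = $802.39 + $77.89 = $880.28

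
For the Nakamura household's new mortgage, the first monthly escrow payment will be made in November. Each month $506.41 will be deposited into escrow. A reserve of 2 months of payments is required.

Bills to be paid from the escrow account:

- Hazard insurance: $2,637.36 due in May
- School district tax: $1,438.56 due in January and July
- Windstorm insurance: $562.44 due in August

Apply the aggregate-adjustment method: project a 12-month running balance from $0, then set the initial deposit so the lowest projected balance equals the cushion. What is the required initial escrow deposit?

$2,025.64

Cushion = 2 × $506.41 = $1,012.82
Trial balance (start $0, +$506.41 each month, − disbursements):
  Nov: +$506.41 → $506.41
  Dec: +$506.41 → $1,012.82
  Jan: +$506.41 − $1,438.56 → $80.67
  Feb: +$506.41 → $587.08
  Mar: +$506.41 → $1,093.49
  Apr: +$506.41 → $1,599.90
  May: +$506.41 − $2,637.36 → -$531.05
  Jun: +$506.41 → -$24.64
  Jul: +$506.41 − $1,438.56 → -$956.79
  Aug: +$506.41 − $562.44 → -$1,012.82
  Sep: +$506.41 → -$506.41
  Oct: +$506.41 → $0.00
Lowest trial balance = -$1,012.82 (Aug)
Initial deposit = cushion − low point = $1,012.82 − (-$1,012.82) = $2,025.64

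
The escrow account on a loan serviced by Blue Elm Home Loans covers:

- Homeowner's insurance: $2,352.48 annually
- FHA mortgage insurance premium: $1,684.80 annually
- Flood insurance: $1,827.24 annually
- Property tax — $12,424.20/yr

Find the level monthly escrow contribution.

Homeowner's insurance = $2,352.48 annually
FHA mortgage insurance premium = $1,684.80 annually
Flood insurance = $1,827.24 annually
Property tax = $12,424.20 annually
Total annual escrow = $2,352.48 + $1,684.80 + $1,827.24 + $12,424.20 = $18,288.72
Monthly escrow = $18,288.72 / 12 = $1,524.06

$1,524.06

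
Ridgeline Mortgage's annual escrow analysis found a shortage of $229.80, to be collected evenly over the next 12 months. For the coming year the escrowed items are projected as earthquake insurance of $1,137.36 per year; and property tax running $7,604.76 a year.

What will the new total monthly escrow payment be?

$747.66

Earthquake insurance — $1,137.36 annually
Property tax — $7,604.76 annually
Total annual escrow = $1,137.36 + $7,604.76 = $8,742.12
Per month = $8,742.12 ÷ 12 = $728.51
Monthly shortage recovery: $229.80 / 12 = $19.15
Adjusted monthly = $728.51 + $19.15 = $747.66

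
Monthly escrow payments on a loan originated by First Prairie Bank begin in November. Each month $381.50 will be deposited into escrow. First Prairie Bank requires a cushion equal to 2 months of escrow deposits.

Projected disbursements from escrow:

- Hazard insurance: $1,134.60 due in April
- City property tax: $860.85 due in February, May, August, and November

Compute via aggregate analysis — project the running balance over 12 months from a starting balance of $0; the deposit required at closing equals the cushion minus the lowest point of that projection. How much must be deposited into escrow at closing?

Cushion = 2 × $381.50 = $763.00
Trial balance (start $0, +$381.50 each month, − disbursements):
  Nov: +$381.50 − $860.85 → -$479.35
  Dec: +$381.50 → -$97.85
  Jan: +$381.50 → $283.65
  Feb: +$381.50 − $860.85 → -$195.70
  Mar: +$381.50 → $185.80
  Apr: +$381.50 − $1,134.60 → -$567.30
  May: +$381.50 − $860.85 → -$1,046.65
  Jun: +$381.50 → -$665.15
  Jul: +$381.50 → -$283.65
  Aug: +$381.50 − $860.85 → -$763.00
  Sep: +$381.50 → -$381.50
  Oct: +$381.50 → $0.00
Lowest trial balance = -$1,046.65 (May)
Initial deposit = cushion − low point = $763.00 − (-$1,046.65) = $1,809.65

$1,809.65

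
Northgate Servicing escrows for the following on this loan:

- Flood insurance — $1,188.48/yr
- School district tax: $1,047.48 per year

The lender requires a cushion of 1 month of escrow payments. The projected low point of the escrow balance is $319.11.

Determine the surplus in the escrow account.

$132.78

Flood insurance — $1,188.48 annually
School district tax — $1,047.48 annually
Total annual escrow = $1,188.48 + $1,047.48 = $2,235.96
Per month = $2,235.96 / 12 = $186.33
Required reserve = 1 × $186.33 = $186.33
Surplus = $319.11 − $186.33 = $132.78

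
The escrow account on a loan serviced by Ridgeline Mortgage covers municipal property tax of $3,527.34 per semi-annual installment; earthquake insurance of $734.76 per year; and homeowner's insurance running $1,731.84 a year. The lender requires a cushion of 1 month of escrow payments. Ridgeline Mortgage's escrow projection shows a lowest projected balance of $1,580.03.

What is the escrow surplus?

$786.59

Municipal property tax: $3,527.34 × 2 = $7,054.68
Earthquake insurance: $734.76
Homeowner's insurance: $1,731.84
Combined annual = $9,521.28
Monthly escrow = $9,521.28 / 12 = $793.44
Required reserve = 1 × $793.44 = $793.44
Surplus = $1,580.03 − $793.44 = $786.59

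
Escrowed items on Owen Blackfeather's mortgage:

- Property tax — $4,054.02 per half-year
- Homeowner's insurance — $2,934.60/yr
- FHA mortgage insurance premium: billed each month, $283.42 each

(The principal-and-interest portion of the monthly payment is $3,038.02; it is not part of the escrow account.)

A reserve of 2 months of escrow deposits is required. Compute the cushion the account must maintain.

$2,407.28

Property tax = $4,054.02 × 2 = $8,108.04
Homeowner's insurance = $2,934.60
FHA mortgage insurance premium = $283.42 × 12 = $3,401.04
Combined annual = $14,443.68
Per month = $14,443.68 / 12 = $1,203.64
Reserve = 2 × $1,203.64 = $2,407.28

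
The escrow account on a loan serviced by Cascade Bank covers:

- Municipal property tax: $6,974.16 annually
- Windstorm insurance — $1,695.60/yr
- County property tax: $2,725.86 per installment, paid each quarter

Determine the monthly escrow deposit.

$1,631.10

Municipal property tax = $6,974.16 annually
Windstorm insurance = $1,695.60 annually
County property tax = $2,725.86 × 4 = $10,903.44 annually
Total annual escrow = $19,573.20
Base monthly escrow = $19,573.20 ÷ 12 = $1,631.10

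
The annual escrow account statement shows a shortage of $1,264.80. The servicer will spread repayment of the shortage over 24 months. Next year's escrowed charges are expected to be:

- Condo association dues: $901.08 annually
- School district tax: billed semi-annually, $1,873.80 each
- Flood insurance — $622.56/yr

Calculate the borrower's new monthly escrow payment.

Condo association dues — $901.08/yr
School district tax — $1,873.80 × 2 = $3,747.60/yr
Flood insurance — $622.56/yr
Total per year = $901.08 + $3,747.60 + $622.56 = $5,271.24
Monthly escrow = $5,271.24 ÷ 12 = $439.27
Shortage per month = $1,264.80 ÷ 24 = $52.70
Adjusted monthly = $439.27 + $52.70 = $491.97

$491.97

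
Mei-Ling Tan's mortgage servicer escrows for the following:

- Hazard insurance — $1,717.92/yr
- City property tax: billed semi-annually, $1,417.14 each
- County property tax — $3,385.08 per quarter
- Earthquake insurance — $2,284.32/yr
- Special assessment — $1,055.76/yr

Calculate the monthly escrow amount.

$1,786.05

Hazard insurance: $1,717.92/yr
City property tax: $1,417.14 × 2 = $2,834.28/yr
County property tax: $3,385.08 × 4 = $13,540.32/yr
Earthquake insurance: $2,284.32/yr
Special assessment: $1,055.76/yr
Combined annual = $21,432.60
Monthly escrow = $21,432.60 ÷ 12 = $1,786.05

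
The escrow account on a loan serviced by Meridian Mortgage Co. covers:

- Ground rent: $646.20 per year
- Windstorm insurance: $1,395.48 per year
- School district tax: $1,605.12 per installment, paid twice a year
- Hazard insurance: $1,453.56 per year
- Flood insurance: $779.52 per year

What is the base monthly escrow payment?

Ground rent = $646.20/yr
Windstorm insurance = $1,395.48/yr
School district tax = $1,605.12 × 2 = $3,210.24/yr
Hazard insurance = $1,453.56/yr
Flood insurance = $779.52/yr
Total per year = $646.20 + $1,395.48 + $3,210.24 + $1,453.56 + $779.52 = $7,485.00
Monthly = $7,485.00 / 12 = $623.75

$623.75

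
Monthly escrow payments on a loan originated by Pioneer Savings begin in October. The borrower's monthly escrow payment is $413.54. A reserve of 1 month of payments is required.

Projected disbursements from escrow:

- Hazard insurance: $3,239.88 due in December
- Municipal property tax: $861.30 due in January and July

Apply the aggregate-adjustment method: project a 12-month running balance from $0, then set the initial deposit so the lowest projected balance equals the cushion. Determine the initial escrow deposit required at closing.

$2,860.56

Cushion = 1 × $413.54 = $413.54
Trial balance (start $0, +$413.54 each month, − disbursements):
  Oct: +$413.54 → $413.54
  Nov: +$413.54 → $827.08
  Dec: +$413.54 − $3,239.88 → -$1,999.26
  Jan: +$413.54 − $861.30 → -$2,447.02
  Feb: +$413.54 → -$2,033.48
  Mar: +$413.54 → -$1,619.94
  Apr: +$413.54 → -$1,206.40
  May: +$413.54 → -$792.86
  Jun: +$413.54 → -$379.32
  Jul: +$413.54 − $861.30 → -$827.08
  Aug: +$413.54 → -$413.54
  Sep: +$413.54 → $0.00
Lowest trial balance = -$2,447.02 (Jan)
Initial deposit = cushion − low point = $413.54 − (-$2,447.02) = $2,860.56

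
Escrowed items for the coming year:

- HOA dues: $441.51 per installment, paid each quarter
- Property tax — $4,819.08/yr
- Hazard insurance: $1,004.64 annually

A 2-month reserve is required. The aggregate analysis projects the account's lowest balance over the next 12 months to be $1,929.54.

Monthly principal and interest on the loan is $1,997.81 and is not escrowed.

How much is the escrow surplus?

HOA dues: $441.51 × 4 = $1,766.04/yr
Property tax: $4,819.08/yr
Hazard insurance: $1,004.64/yr
Total annual escrow = $1,766.04 + $4,819.08 + $1,004.64 = $7,589.76
Per month = $7,589.76 / 12 = $632.48
Required reserve = 2 × $632.48 = $1,264.96
Surplus = $1,929.54 − $1,264.96 = $664.58

$664.58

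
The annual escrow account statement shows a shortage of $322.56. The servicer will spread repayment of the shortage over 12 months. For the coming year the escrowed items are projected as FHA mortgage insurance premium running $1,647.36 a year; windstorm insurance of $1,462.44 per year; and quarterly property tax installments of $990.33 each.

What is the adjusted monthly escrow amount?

$616.14

FHA mortgage insurance premium — $1,647.36
Windstorm insurance — $1,462.44
Property tax — $990.33 × 4 = $3,961.32
Combined annual = $1,647.36 + $1,462.44 + $3,961.32 = $7,071.12
Base monthly escrow = $7,071.12 ÷ 12 = $589.26
Shortage per month = $322.56 / 12 = $26.88
New monthly escrow = $589.26 + $26.88 = $616.14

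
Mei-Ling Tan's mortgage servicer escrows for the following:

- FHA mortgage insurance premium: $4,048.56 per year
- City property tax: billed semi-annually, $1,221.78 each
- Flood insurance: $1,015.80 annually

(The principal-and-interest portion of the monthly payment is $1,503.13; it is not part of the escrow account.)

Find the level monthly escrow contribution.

FHA mortgage insurance premium = $4,048.56 per year
City property tax = $1,221.78 × 2 = $2,443.56 per year
Flood insurance = $1,015.80 per year
Combined annual = $4,048.56 + $2,443.56 + $1,015.80 = $7,507.92
Per month = $7,507.92 / 12 = $625.66

$625.66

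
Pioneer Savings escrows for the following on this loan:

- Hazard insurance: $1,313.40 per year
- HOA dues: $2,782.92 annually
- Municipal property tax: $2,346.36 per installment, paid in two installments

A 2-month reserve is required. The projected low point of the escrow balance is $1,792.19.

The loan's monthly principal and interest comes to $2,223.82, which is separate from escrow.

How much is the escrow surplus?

$327.35

Hazard insurance = $1,313.40 per year
HOA dues = $2,782.92 per year
Municipal property tax = $2,346.36 × 2 = $4,692.72 per year
Total annual escrow = $8,789.04
Monthly = $8,789.04 ÷ 12 = $732.42
Required cushion = 2 × $732.42 = $1,464.84
Excess over cushion: $1,792.19 − $1,464.84 = $327.35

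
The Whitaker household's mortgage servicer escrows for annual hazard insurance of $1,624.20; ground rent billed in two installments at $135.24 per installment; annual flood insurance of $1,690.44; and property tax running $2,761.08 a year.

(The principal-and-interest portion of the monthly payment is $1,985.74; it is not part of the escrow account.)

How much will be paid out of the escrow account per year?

$6,346.20

Hazard insurance = $1,624.20
Ground rent = $135.24 × 2 = $270.48
Flood insurance = $1,690.44
Property tax = $2,761.08
Yearly total = $1,624.20 + $270.48 + $1,690.44 + $2,761.08 = $6,346.20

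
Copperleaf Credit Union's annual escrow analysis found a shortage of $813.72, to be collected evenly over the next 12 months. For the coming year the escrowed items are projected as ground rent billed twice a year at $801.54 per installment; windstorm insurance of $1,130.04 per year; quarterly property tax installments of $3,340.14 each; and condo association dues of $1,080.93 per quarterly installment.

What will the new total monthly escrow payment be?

$1,769.26

Ground rent = $801.54 × 2 = $1,603.08 annually
Windstorm insurance = $1,130.04 annually
Property tax = $3,340.14 × 4 = $13,360.56 annually
Condo association dues = $1,080.93 × 4 = $4,323.72 annually
Combined annual = $1,603.08 + $1,130.04 + $13,360.56 + $4,323.72 = $20,417.40
Monthly escrow = $20,417.40 / 12 = $1,701.45
Shortage per month = $813.72 ÷ 12 = $67.81
New monthly escrow = $1,701.45 + $67.81 = $1,769.26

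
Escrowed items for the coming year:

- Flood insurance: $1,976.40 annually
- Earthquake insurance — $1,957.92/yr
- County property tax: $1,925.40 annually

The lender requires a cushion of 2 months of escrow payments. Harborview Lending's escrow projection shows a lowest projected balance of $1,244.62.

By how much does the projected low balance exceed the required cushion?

$268.00

Flood insurance = $1,976.40
Earthquake insurance = $1,957.92
County property tax = $1,925.40
Combined annual = $1,976.40 + $1,957.92 + $1,925.40 = $5,859.72
Base monthly escrow = $5,859.72 / 12 = $488.31
Required cushion = 2 × $488.31 = $976.62
Surplus = $1,244.62 − $976.62 = $268.00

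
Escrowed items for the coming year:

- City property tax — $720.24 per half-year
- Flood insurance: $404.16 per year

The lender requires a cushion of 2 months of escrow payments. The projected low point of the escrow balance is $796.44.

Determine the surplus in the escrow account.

$489.00

City property tax = $720.24 × 2 = $1,440.48 annually
Flood insurance = $404.16 annually
Annual escrow total = $1,844.64
Per month = $1,844.64 / 12 = $153.72
Required cushion = 2 × $153.72 = $307.44
Excess over cushion: $796.44 − $307.44 = $489.00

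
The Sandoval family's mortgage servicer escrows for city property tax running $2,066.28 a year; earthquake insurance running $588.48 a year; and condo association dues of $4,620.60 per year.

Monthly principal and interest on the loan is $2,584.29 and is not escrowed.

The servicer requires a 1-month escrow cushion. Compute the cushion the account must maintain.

City property tax — $2,066.28
Earthquake insurance — $588.48
Condo association dues — $4,620.60
Annual escrow total = $7,275.36
Per month = $7,275.36 ÷ 12 = $606.28
Cushion = 1 × $606.28 = $606.28

$606.28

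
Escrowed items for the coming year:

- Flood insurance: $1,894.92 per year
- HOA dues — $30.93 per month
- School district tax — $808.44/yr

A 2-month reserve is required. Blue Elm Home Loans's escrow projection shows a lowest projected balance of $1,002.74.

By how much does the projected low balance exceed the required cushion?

$490.32

Flood insurance = $1,894.92 per year
HOA dues = $30.93 × 12 = $371.16 per year
School district tax = $808.44 per year
Total per year = $3,074.52
Monthly escrow = $3,074.52 / 12 = $256.21
Required cushion = 2 × $256.21 = $512.42
Excess over cushion: $1,002.74 − $512.42 = $490.32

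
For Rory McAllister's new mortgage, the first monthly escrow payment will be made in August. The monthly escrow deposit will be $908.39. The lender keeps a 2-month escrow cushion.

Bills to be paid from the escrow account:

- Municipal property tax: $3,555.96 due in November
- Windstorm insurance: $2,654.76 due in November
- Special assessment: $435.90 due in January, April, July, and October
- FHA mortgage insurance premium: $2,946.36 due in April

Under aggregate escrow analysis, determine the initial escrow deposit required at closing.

$4,829.84

Cushion = 2 × $908.39 = $1,816.78
Trial balance (start $0, +$908.39 each month, − disbursements):
  Aug: +$908.39 → $908.39
  Sep: +$908.39 → $1,816.78
  Oct: +$908.39 − $435.90 → $2,289.27
  Nov: +$908.39 − $6,210.72 → -$3,013.06
  Dec: +$908.39 → -$2,104.67
  Jan: +$908.39 − $435.90 → -$1,632.18
  Feb: +$908.39 → -$723.79
  Mar: +$908.39 → $184.60
  Apr: +$908.39 − $3,382.26 → -$2,289.27
  May: +$908.39 → -$1,380.88
  Jun: +$908.39 → -$472.49
  Jul: +$908.39 − $435.90 → $0.00
Lowest trial balance = -$3,013.06 (Nov)
Initial deposit = cushion − low point = $1,816.78 − (-$3,013.06) = $4,829.84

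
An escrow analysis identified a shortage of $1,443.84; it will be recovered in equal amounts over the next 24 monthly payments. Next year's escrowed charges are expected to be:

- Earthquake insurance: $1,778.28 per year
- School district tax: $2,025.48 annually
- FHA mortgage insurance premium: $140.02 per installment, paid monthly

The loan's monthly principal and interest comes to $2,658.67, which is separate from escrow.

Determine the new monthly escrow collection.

Earthquake insurance — $1,778.28 per year
School district tax — $2,025.48 per year
FHA mortgage insurance premium — $140.02 × 12 = $1,680.24 per year
Total per year = $5,484.00
Monthly = $5,484.00 / 12 = $457.00
Monthly shortage recovery: $1,443.84 / 24 = $60.16
Adjusted monthly = $457.00 + $60.16 = $517.16

$517.16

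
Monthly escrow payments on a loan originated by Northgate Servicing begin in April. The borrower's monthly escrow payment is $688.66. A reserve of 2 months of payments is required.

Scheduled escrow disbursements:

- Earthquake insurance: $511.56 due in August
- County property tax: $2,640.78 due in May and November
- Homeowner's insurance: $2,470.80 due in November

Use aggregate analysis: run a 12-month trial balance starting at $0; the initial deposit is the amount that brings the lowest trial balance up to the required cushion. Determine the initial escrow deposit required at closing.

Cushion = 2 × $688.66 = $1,377.32
Trial balance (start $0, +$688.66 each month, − disbursements):
  Apr: +$688.66 → $688.66
  May: +$688.66 − $2,640.78 → -$1,263.46
  Jun: +$688.66 → -$574.80
  Jul: +$688.66 → $113.86
  Aug: +$688.66 − $511.56 → $290.96
  Sep: +$688.66 → $979.62
  Oct: +$688.66 → $1,668.28
  Nov: +$688.66 − $5,111.58 → -$2,754.64
  Dec: +$688.66 → -$2,065.98
  Jan: +$688.66 → -$1,377.32
  Feb: +$688.66 → -$688.66
  Mar: +$688.66 → $0.00
Lowest trial balance = -$2,754.64 (Nov)
Initial deposit = cushion − low point = $1,377.32 − (-$2,754.64) = $4,131.96

$4,131.96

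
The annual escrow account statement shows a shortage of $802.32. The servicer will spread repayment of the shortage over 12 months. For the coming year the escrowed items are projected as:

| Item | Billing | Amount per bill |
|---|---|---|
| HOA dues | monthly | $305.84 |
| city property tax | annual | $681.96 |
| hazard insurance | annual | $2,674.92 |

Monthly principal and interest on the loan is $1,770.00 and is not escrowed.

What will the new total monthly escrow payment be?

$652.44

HOA dues = $305.84 × 12 = $3,670.08/yr
City property tax = $681.96/yr
Hazard insurance = $2,674.92/yr
Combined annual = $3,670.08 + $681.96 + $2,674.92 = $7,026.96
Base monthly escrow = $7,026.96 / 12 = $585.58
Shortage spread = $802.32 / 12 = $66.86/mo
New monthly escrow = $585.58 + $66.86 = $652.44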